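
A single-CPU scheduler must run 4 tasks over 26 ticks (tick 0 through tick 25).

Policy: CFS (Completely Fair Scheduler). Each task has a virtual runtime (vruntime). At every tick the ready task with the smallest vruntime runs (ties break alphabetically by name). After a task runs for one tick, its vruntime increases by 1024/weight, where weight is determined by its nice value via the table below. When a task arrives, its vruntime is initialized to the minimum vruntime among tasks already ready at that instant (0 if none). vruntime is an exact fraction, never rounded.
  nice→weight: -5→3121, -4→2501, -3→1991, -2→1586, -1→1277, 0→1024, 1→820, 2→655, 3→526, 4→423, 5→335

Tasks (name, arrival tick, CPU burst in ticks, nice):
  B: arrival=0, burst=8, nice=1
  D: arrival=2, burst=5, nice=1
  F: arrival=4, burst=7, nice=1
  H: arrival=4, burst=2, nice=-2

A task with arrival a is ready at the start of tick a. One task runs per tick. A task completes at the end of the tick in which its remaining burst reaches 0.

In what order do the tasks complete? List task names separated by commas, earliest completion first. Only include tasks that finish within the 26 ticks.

t=0: vr[B=0] → run B
t=1: vr[B=256/205] → run B
t=2: vr[B=512/205 D=512/205] → run B
t=3: vr[B=768/205 D=512/205] → run D
t=4: vr[B=768/205 D=768/205 F=768/205 H=768/205] → run B
t=5: vr[B=1024/205 D=768/205 F=768/205 H=768/205] → run D
t=6: vr[B=1024/205 D=1024/205 F=768/205 H=768/205] → run F
t=7: vr[B=1024/205 D=1024/205 F=1024/205 H=768/205] → run H
t=8: vr[B=1024/205 D=1024/205 F=1024/205 H=713984/162565] → run H
t=9: vr[B=1024/205 D=1024/205 F=1024/205] → run B
t=10: vr[B=256/41 D=1024/205 F=1024/205] → run D
t=11: vr[B=256/41 D=256/41 F=1024/205] → run F
t=12: vr[B=256/41 D=256/41 F=256/41] → run B
t=13: vr[B=1536/205 D=256/41 F=256/41] → run D
t=14: vr[B=1536/205 D=1536/205 F=256/41] → run F
t=15: vr[B=1536/205 D=1536/205 F=1536/205] → run B
t=16: vr[B=1792/205 D=1536/205 F=1536/205] → run D
t=17: vr[B=1792/205 F=1536/205] → run F
t=18: vr[B=1792/205 F=1792/205] → run B
t=19: vr[F=1792/205] → run F
t=20: vr[F=2048/205] → run F
t=21: vr[F=2304/205] → run F
t=22: (idle)
t=23: (idle)
t=24: (idle)
t=25: (idle)

completion order = H, D, B, F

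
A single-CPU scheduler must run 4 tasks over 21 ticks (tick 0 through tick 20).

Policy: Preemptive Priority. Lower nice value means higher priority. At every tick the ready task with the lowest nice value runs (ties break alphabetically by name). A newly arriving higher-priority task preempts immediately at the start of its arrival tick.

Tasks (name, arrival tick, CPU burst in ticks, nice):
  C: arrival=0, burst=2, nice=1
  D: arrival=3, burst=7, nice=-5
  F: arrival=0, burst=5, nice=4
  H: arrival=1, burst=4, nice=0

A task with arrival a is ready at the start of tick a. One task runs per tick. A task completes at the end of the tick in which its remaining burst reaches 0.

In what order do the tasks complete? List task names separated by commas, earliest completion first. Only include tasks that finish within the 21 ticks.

completion order = D, H, C, F

t=0: ready={C,F} → run C
t=1: ready={C,F,H} → run H
t=2: ready={C,F,H} → run H
t=3: ready={C,D,F,H} → run D
t=4: ready={C,D,F,H} → run D
t=5: ready={C,D,F,H} → run D
t=6: ready={C,D,F,H} → run D
t=7: ready={C,D,F,H} → run D
t=8: ready={C,D,F,H} → run D
t=9: ready={C,D,F,H} → run D
t=10: ready={C,F,H} → run H
t=11: ready={C,F,H} → run H
t=12: ready={C,F} → run C
t=13: ready={F} → run F
t=14: ready={F} → run F
t=15: ready={F} → run F
t=16: ready={F} → run F
t=17: ready={F} → run F
t=18: (idle)
t=19: (idle)
t=20: (idle)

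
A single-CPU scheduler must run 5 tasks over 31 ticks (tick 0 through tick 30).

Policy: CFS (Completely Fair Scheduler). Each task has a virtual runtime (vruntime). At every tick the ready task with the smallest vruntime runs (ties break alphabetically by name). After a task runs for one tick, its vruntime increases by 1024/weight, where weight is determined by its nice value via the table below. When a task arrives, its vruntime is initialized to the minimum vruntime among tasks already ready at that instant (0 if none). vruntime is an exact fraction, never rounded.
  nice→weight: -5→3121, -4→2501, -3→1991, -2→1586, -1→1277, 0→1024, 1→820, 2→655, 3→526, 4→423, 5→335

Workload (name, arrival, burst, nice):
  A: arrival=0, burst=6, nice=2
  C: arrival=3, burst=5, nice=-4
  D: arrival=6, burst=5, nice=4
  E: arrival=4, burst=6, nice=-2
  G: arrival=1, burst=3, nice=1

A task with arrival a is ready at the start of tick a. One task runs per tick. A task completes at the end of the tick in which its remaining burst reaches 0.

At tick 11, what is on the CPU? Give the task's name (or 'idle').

t=0: vr[A=0] → run A
t=1: vr[A=1024/655 G=1024/655] → run A
t=2: vr[A=2048/655 G=1024/655] → run G
t=3: vr[A=2048/655 C=15104/5371 G=15104/5371] → run C
t=4: vr[A=2048/655 C=1055488/327631 E=15104/5371 G=15104/5371] → run E
t=5: vr[A=2048/655 C=1055488/327631 E=14727424/4259203 G=15104/5371] → run G
t=6: vr[A=2048/655 C=1055488/327631 D=2048/655 E=14727424/4259203 G=109056/26855] → run A
t=7: vr[A=3072/655 C=1055488/327631 D=2048/655 E=14727424/4259203 G=109056/26855] → run D
t=8: vr[A=3072/655 C=1055488/327631 D=1537024/277065 E=14727424/4259203 G=109056/26855] → run C
t=9: vr[A=3072/655 C=1189632/327631 D=1537024/277065 E=14727424/4259203 G=109056/26855] → run E
t=10: vr[A=3072/655 C=1189632/327631 D=1537024/277065 E=17477376/4259203 G=109056/26855] → run C
t=11: vr[A=3072/655 C=1323776/327631 D=1537024/277065 E=17477376/4259203 G=109056/26855] → run C
t=12: vr[A=3072/655 C=1457920/327631 D=1537024/277065 E=17477376/4259203 G=109056/26855] → run G
t=13: vr[A=3072/655 C=1457920/327631 D=1537024/277065 E=17477376/4259203] → run E
t=14: vr[A=3072/655 C=1457920/327631 D=1537024/277065 E=20227328/4259203] → run C
t=15: vr[A=3072/655 D=1537024/277065 E=20227328/4259203] → run A
t=16: vr[A=4096/655 D=1537024/277065 E=20227328/4259203] → run E
t=17: vr[A=4096/655 D=1537024/277065 E=22977280/4259203] → run E
t=18: vr[A=4096/655 D=1537024/277065 E=25727232/4259203] → run D
t=19: vr[A=4096/655 D=2207744/277065 E=25727232/4259203] → run E
t=20: vr[A=4096/655 D=2207744/277065] → run A
t=21: vr[A=1024/131 D=2207744/277065] → run A
t=22: vr[D=2207744/277065] → run D
t=23: vr[D=959488/92355] → run D
t=24: vr[D=3549184/277065] → run D
t=25: (idle)
t=26: (idle)
t=27: (idle)
t=28: (idle)
t=29: (idle)
t=30: (idle)

running at tick 11 = C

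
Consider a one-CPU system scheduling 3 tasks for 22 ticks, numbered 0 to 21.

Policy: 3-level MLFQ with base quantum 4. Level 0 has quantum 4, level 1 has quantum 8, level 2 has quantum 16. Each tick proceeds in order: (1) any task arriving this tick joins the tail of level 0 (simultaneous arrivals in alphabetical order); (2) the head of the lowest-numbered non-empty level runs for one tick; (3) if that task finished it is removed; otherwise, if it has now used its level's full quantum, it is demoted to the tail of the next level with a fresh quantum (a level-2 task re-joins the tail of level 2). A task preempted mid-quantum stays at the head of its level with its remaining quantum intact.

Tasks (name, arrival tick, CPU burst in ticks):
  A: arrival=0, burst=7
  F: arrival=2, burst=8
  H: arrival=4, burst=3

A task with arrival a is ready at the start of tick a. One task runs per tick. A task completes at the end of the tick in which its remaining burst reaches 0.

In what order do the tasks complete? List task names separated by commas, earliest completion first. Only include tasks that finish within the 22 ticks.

t=0: L0/L1/L2 = A/-/- → run A
t=1: L0/L1/L2 = A/-/- → run A
t=2: L0/L1/L2 = AF/-/- → run A
t=3: L0/L1/L2 = AF/-/- → run A
t=4: L0/L1/L2 = FH/A/- → run F
t=5: L0/L1/L2 = FH/A/- → run F
t=6: L0/L1/L2 = FH/A/- → run F
t=7: L0/L1/L2 = FH/A/- → run F
t=8: L0/L1/L2 = H/AF/- → run H
t=9: L0/L1/L2 = H/AF/- → run H
t=10: L0/L1/L2 = H/AF/- → run H
t=11: L0/L1/L2 = -/AF/- → run A
t=12: L0/L1/L2 = -/AF/- → run A
t=13: L0/L1/L2 = -/AF/- → run A
t=14: L0/L1/L2 = -/F/- → run F
t=15: L0/L1/L2 = -/F/- → run F
t=16: L0/L1/L2 = -/F/- → run F
t=17: L0/L1/L2 = -/F/- → run F
t=18: (idle)
t=19: (idle)
t=20: (idle)
t=21: (idle)

completion order = H, A, F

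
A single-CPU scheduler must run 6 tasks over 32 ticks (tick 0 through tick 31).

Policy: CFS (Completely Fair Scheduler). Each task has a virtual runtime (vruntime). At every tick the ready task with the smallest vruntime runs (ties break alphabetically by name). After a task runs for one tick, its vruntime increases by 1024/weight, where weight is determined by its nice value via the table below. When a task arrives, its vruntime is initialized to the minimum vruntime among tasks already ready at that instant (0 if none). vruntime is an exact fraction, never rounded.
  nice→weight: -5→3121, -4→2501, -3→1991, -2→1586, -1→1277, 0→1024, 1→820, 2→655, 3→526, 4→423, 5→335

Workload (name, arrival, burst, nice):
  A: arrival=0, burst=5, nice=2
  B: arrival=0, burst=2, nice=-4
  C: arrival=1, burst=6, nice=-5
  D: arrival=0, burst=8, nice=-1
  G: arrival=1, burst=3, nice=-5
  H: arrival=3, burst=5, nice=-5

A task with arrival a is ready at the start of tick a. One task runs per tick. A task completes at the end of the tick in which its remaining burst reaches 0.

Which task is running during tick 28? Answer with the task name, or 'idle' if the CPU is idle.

running at tick 28 = A

t=0: vr[A=0 B=0 D=0] → run A
t=1: vr[A=1024/655 B=0 C=0 D=0 G=0] → run B
t=2: vr[A=1024/655 B=1024/2501 C=0 D=0 G=0] → run C
t=3: vr[A=1024/655 B=1024/2501 C=1024/3121 D=0 G=0 H=0] → run D
t=4: vr[A=1024/655 B=1024/2501 C=1024/3121 D=1024/1277 G=0 H=0] → run G
t=5: vr[A=1024/655 B=1024/2501 C=1024/3121 D=1024/1277 G=1024/3121 H=0] → run H
t=6: vr[A=1024/655 B=1024/2501 C=1024/3121 D=1024/1277 G=1024/3121 H=1024/3121] → run C
t=7: vr[A=1024/655 B=1024/2501 C=2048/3121 D=1024/1277 G=1024/3121 H=1024/3121] → run G
t=8: vr[A=1024/655 B=1024/2501 C=2048/3121 D=1024/1277 G=2048/3121 H=1024/3121] → run H
t=9: vr[A=1024/655 B=1024/2501 C=2048/3121 D=1024/1277 G=2048/3121 H=2048/3121] → run B
t=10: vr[A=1024/655 C=2048/3121 D=1024/1277 G=2048/3121 H=2048/3121] → run C
t=11: vr[A=1024/655 C=3072/3121 D=1024/1277 G=2048/3121 H=2048/3121] → run G
t=12: vr[A=1024/655 C=3072/3121 D=1024/1277 H=2048/3121] → run H
t=13: vr[A=1024/655 C=3072/3121 D=1024/1277 H=3072/3121] → run D
t=14: vr[A=1024/655 C=3072/3121 D=2048/1277 H=3072/3121] → run C
t=15: vr[A=1024/655 C=4096/3121 D=2048/1277 H=3072/3121] → run H
t=16: vr[A=1024/655 C=4096/3121 D=2048/1277 H=4096/3121] → run C
t=17: vr[A=1024/655 C=5120/3121 D=2048/1277 H=4096/3121] → run H
t=18: vr[A=1024/655 C=5120/3121 D=2048/1277] → run A
t=19: vr[A=2048/655 C=5120/3121 D=2048/1277] → run D
t=20: vr[A=2048/655 C=5120/3121 D=3072/1277] → run C
t=21: vr[A=2048/655 D=3072/1277] → run D
t=22: vr[A=2048/655 D=4096/1277] → run A
t=23: vr[A=3072/655 D=4096/1277] → run D
t=24: vr[A=3072/655 D=5120/1277] → run D
t=25: vr[A=3072/655 D=6144/1277] → run A
t=26: vr[A=4096/655 D=6144/1277] → run D
t=27: vr[A=4096/655 D=7168/1277] → run D
t=28: vr[A=4096/655] → run A
t=29: (idle)
t=30: (idle)
t=31: (idle)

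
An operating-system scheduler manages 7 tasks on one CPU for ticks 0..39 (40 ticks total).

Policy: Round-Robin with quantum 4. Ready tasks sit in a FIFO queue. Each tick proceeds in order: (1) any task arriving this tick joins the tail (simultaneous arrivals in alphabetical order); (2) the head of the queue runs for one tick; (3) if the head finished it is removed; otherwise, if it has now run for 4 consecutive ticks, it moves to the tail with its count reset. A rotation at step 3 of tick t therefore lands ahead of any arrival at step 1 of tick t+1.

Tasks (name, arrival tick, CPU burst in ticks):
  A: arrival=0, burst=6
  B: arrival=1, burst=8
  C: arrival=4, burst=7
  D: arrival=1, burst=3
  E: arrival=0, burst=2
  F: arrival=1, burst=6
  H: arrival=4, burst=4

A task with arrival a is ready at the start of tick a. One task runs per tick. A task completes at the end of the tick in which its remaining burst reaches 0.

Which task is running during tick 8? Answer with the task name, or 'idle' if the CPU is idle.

t=0: queue=[A,E] q_used=0 → run A
t=1: queue=[A,E,B,D,F] q_used=1 → run A
t=2: queue=[A,E,B,D,F] q_used=2 → run A
t=3: queue=[A,E,B,D,F] q_used=3 → run A
t=4: queue=[E,B,D,F,A,C,H] q_used=0 → run E
t=5: queue=[E,B,D,F,A,C,H] q_used=1 → run E
t=6: queue=[B,D,F,A,C,H] q_used=0 → run B
t=7: queue=[B,D,F,A,C,H] q_used=1 → run B
t=8: queue=[B,D,F,A,C,H] q_used=2 → run B
t=9: queue=[B,D,F,A,C,H] q_used=3 → run B
t=10: queue=[D,F,A,C,H,B] q_used=0 → run D
t=11: queue=[D,F,A,C,H,B] q_used=1 → run D
t=12: queue=[D,F,A,C,H,B] q_used=2 → run D
t=13: queue=[F,A,C,H,B] q_used=0 → run F
t=14: queue=[F,A,C,H,B] q_used=1 → run F
t=15: queue=[F,A,C,H,B] q_used=2 → run F
t=16: queue=[F,A,C,H,B] q_used=3 → run F
t=17: queue=[A,C,H,B,F] q_used=0 → run A
t=18: queue=[A,C,H,B,F] q_used=1 → run A
t=19: queue=[C,H,B,F] q_used=0 → run C
t=20: queue=[C,H,B,F] q_used=1 → run C
t=21: queue=[C,H,B,F] q_used=2 → run C
t=22: queue=[C,H,B,F] q_used=3 → run C
t=23: queue=[H,B,F,C] q_used=0 → run H
t=24: queue=[H,B,F,C] q_used=1 → run H
t=25: queue=[H,B,F,C] q_used=2 → run H
t=26: queue=[H,B,F,C] q_used=3 → run H
t=27: queue=[B,F,C] q_used=0 → run B
t=28: queue=[B,F,C] q_used=1 → run B
t=29: queue=[B,F,C] q_used=2 → run B
t=30: queue=[B,F,C] q_used=3 → run B
t=31: queue=[F,C] q_used=0 → run F
t=32: queue=[F,C] q_used=1 → run F
t=33: queue=[C] q_used=0 → run C
t=34: queue=[C] q_used=1 → run C
t=35: queue=[C] q_used=2 → run C
t=36: (idle)
t=37: (idle)
t=38: (idle)
t=39: (idle)

running at tick 8 = B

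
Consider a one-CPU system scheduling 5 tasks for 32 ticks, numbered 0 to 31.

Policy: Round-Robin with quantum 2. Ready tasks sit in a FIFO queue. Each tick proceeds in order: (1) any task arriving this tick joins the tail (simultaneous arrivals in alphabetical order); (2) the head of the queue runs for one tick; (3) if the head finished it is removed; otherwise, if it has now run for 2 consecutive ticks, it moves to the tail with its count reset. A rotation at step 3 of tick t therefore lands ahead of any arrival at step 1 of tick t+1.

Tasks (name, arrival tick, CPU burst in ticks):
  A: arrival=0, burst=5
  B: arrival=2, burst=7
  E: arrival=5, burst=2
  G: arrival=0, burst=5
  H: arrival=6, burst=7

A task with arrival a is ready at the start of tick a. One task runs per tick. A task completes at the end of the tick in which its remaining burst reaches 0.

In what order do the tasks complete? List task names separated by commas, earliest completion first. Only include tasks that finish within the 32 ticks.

t=0: queue=[A,G] q_used=0 → run A
t=1: queue=[A,G] q_used=1 → run A
t=2: queue=[G,A,B] q_used=0 → run G
t=3: queue=[G,A,B] q_used=1 → run G
t=4: queue=[A,B,G] q_used=0 → run A
t=5: queue=[A,B,G,E] q_used=1 → run A
t=6: queue=[B,G,E,A,H] q_used=0 → run B
t=7: queue=[B,G,E,A,H] q_used=1 → run B
t=8: queue=[G,E,A,H,B] q_used=0 → run G
t=9: queue=[G,E,A,H,B] q_used=1 → run G
t=10: queue=[E,A,H,B,G] q_used=0 → run E
t=11: queue=[E,A,H,B,G] q_used=1 → run E
t=12: queue=[A,H,B,G] q_used=0 → run A
t=13: queue=[H,B,G] q_used=0 → run H
t=14: queue=[H,B,G] q_used=1 → run H
t=15: queue=[B,G,H] q_used=0 → run B
t=16: queue=[B,G,H] q_used=1 → run B
t=17: queue=[G,H,B] q_used=0 → run G
t=18: queue=[H,B] q_used=0 → run H
t=19: queue=[H,B] q_used=1 → run H
t=20: queue=[B,H] q_used=0 → run B
t=21: queue=[B,H] q_used=1 → run B
t=22: queue=[H,B] q_used=0 → run H
t=23: queue=[H,B] q_used=1 → run H
t=24: queue=[B,H] q_used=0 → run B
t=25: queue=[H] q_used=0 → run H
t=26: (idle)
t=27: (idle)
t=28: (idle)
t=29: (idle)
t=30: (idle)
t=31: (idle)

completion order = E, A, G, B, H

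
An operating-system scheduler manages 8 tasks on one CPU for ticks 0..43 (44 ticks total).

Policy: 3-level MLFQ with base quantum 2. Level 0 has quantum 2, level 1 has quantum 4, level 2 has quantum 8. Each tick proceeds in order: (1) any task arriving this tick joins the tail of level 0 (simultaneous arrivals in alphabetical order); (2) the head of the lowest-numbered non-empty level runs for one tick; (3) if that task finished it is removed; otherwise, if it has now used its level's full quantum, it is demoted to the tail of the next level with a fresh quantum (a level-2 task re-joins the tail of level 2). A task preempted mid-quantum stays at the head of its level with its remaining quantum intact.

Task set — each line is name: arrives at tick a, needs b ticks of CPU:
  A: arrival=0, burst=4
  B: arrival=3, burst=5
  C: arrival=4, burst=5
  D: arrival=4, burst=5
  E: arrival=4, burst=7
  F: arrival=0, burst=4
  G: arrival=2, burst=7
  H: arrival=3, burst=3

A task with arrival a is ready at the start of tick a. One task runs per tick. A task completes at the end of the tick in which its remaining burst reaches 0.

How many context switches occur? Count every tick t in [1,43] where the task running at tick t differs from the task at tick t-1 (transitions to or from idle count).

t=0: L0/L1/L2 = AF/-/- → run A
t=1: L0/L1/L2 = AF/-/- → run A
t=2: L0/L1/L2 = FG/A/- → run F
t=3: L0/L1/L2 = FGBH/A/- → run F
t=4: L0/L1/L2 = GBHCDE/AF/- → run G
t=5: L0/L1/L2 = GBHCDE/AF/- → run G
t=6: L0/L1/L2 = BHCDE/AFG/- → run B
t=7: L0/L1/L2 = BHCDE/AFG/- → run B
t=8: L0/L1/L2 = HCDE/AFGB/- → run H
t=9: L0/L1/L2 = HCDE/AFGB/- → run H
t=10: L0/L1/L2 = CDE/AFGBH/- → run C
t=11: L0/L1/L2 = CDE/AFGBH/- → run C
t=12: L0/L1/L2 = DE/AFGBHC/- → run D
t=13: L0/L1/L2 = DE/AFGBHC/- → run D
t=14: L0/L1/L2 = E/AFGBHCD/- → run E
t=15: L0/L1/L2 = E/AFGBHCD/- → run E
t=16: L0/L1/L2 = -/AFGBHCDE/- → run A
t=17: L0/L1/L2 = -/AFGBHCDE/- → run A
t=18: L0/L1/L2 = -/FGBHCDE/- → run F
t=19: L0/L1/L2 = -/FGBHCDE/- → run F
t=20: L0/L1/L2 = -/GBHCDE/- → run G
t=21: L0/L1/L2 = -/GBHCDE/- → run G
t=22: L0/L1/L2 = -/GBHCDE/- → run G
t=23: L0/L1/L2 = -/GBHCDE/- → run G
t=24: L0/L1/L2 = -/BHCDE/G → run B
t=25: L0/L1/L2 = -/BHCDE/G → run B
t=26: L0/L1/L2 = -/BHCDE/G → run B
t=27: L0/L1/L2 = -/HCDE/G → run H
t=28: L0/L1/L2 = -/CDE/G → run C
t=29: L0/L1/L2 = -/CDE/G → run C
t=30: L0/L1/L2 = -/CDE/G → run C
t=31: L0/L1/L2 = -/DE/G → run D
t=32: L0/L1/L2 = -/DE/G → run D
t=33: L0/L1/L2 = -/DE/G → run D
t=34: L0/L1/L2 = -/E/G → run E
t=35: L0/L1/L2 = -/E/G → run E
t=36: L0/L1/L2 = -/E/G → run E
t=37: L0/L1/L2 = -/E/G → run E
t=38: L0/L1/L2 = -/-/GE → run G
t=39: L0/L1/L2 = -/-/E → run E
t=40: (idle)
t=41: (idle)
t=42: (idle)
t=43: (idle)

context switches = 18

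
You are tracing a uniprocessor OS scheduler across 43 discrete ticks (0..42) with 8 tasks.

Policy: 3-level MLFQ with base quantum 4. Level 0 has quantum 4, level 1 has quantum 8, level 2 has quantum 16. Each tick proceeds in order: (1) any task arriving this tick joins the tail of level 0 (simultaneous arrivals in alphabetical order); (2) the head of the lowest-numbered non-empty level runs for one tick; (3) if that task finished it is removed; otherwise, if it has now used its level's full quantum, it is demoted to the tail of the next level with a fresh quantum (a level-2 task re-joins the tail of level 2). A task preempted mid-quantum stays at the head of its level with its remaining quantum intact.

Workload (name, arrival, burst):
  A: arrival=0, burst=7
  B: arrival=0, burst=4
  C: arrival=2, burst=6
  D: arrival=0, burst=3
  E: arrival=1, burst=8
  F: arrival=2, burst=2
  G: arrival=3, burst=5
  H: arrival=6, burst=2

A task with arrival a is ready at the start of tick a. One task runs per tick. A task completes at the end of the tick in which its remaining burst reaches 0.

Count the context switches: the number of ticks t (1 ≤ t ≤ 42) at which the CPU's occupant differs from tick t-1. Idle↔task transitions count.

t=0: L0/L1/L2 = ABD/-/- → run A
t=1: L0/L1/L2 = ABDE/-/- → run A
t=2: L0/L1/L2 = ABDECF/-/- → run A
t=3: L0/L1/L2 = ABDECFG/-/- → run A
t=4: L0/L1/L2 = BDECFG/A/- → run B
t=5: L0/L1/L2 = BDECFG/A/- → run B
t=6: L0/L1/L2 = BDECFGH/A/- → run B
t=7: L0/L1/L2 = BDECFGH/A/- → run B
t=8: L0/L1/L2 = DECFGH/A/- → run D
t=9: L0/L1/L2 = DECFGH/A/- → run D
t=10: L0/L1/L2 = DECFGH/A/- → run D
t=11: L0/L1/L2 = ECFGH/A/- → run E
t=12: L0/L1/L2 = ECFGH/A/- → run E
t=13: L0/L1/L2 = ECFGH/A/- → run E
t=14: L0/L1/L2 = ECFGH/A/- → run E
t=15: L0/L1/L2 = CFGH/AE/- → run C
t=16: L0/L1/L2 = CFGH/AE/- → run C
t=17: L0/L1/L2 = CFGH/AE/- → run C
t=18: L0/L1/L2 = CFGH/AE/- → run C
t=19: L0/L1/L2 = FGH/AEC/- → run F
t=20: L0/L1/L2 = FGH/AEC/- → run F
t=21: L0/L1/L2 = GH/AEC/- → run G
t=22: L0/L1/L2 = GH/AEC/- → run G
t=23: L0/L1/L2 = GH/AEC/- → run G
t=24: L0/L1/L2 = GH/AEC/- → run G
t=25: L0/L1/L2 = H/AECG/- → run H
t=26: L0/L1/L2 = H/AECG/- → run H
t=27: L0/L1/L2 = -/AECG/- → run A
t=28: L0/L1/L2 = -/AECG/- → run A
t=29: L0/L1/L2 = -/AECG/- → run A
t=30: L0/L1/L2 = -/ECG/- → run E
t=31: L0/L1/L2 = -/ECG/- → run E
t=32: L0/L1/L2 = -/ECG/- → run E
t=33: L0/L1/L2 = -/ECG/- → run E
t=34: L0/L1/L2 = -/CG/- → run C
t=35: L0/L1/L2 = -/CG/- → run C
t=36: L0/L1/L2 = -/G/- → run G
t=37: (idle)
t=38: (idle)
t=39: (idle)
t=40: (idle)
t=41: (idle)
t=42: (idle)

context switches = 12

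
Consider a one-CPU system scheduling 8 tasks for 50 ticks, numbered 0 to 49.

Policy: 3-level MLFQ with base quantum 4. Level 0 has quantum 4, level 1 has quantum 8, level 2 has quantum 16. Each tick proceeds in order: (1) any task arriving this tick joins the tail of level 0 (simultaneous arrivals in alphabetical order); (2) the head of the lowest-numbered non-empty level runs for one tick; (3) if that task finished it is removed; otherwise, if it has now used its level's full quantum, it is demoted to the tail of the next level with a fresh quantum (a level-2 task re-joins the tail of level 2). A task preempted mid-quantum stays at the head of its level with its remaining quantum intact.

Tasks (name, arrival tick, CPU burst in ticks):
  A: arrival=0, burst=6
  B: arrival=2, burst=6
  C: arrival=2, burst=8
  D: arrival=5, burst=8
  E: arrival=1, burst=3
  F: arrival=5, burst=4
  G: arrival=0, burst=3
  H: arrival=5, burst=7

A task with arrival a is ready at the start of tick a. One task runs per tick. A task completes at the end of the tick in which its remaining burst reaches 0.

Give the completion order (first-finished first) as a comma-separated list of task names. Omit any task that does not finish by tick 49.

completion order = G, E, F, A, B, C, D, H

t=0: L0/L1/L2 = AG/-/- → run A
t=1: L0/L1/L2 = AGE/-/- → run A
t=2: L0/L1/L2 = AGEBC/-/- → run A
t=3: L0/L1/L2 = AGEBC/-/- → run A
t=4: L0/L1/L2 = GEBC/A/- → run G
t=5: L0/L1/L2 = GEBCDFH/A/- → run G
t=6: L0/L1/L2 = GEBCDFH/A/- → run G
t=7: L0/L1/L2 = EBCDFH/A/- → run E
t=8: L0/L1/L2 = EBCDFH/A/- → run E
t=9: L0/L1/L2 = EBCDFH/A/- → run E
t=10: L0/L1/L2 = BCDFH/A/- → run B
t=11: L0/L1/L2 = BCDFH/A/- → run B
t=12: L0/L1/L2 = BCDFH/A/- → run B
t=13: L0/L1/L2 = BCDFH/A/- → run B
t=14: L0/L1/L2 = CDFH/AB/- → run C
t=15: L0/L1/L2 = CDFH/AB/- → run C
t=16: L0/L1/L2 = CDFH/AB/- → run C
t=17: L0/L1/L2 = CDFH/AB/- → run C
t=18: L0/L1/L2 = DFH/ABC/- → run D
t=19: L0/L1/L2 = DFH/ABC/- → run D
t=20: L0/L1/L2 = DFH/ABC/- → run D
t=21: L0/L1/L2 = DFH/ABC/- → run D
t=22: L0/L1/L2 = FH/ABCD/- → run F
t=23: L0/L1/L2 = FH/ABCD/- → run F
t=24: L0/L1/L2 = FH/ABCD/- → run F
t=25: L0/L1/L2 = FH/ABCD/- → run F
t=26: L0/L1/L2 = H/ABCD/- → run H
t=27: L0/L1/L2 = H/ABCD/- → run H
t=28: L0/L1/L2 = H/ABCD/- → run H
t=29: L0/L1/L2 = H/ABCD/- → run H
t=30: L0/L1/L2 = -/ABCDH/- → run A
t=31: L0/L1/L2 = -/ABCDH/- → run A
t=32: L0/L1/L2 = -/BCDH/- → run B
t=33: L0/L1/L2 = -/BCDH/- → run B
t=34: L0/L1/L2 = -/CDH/- → run C
t=35: L0/L1/L2 = -/CDH/- → run C
t=36: L0/L1/L2 = -/CDH/- → run C
t=37: L0/L1/L2 = -/CDH/- → run C
t=38: L0/L1/L2 = -/DH/- → run D
t=39: L0/L1/L2 = -/DH/- → run D
t=40: L0/L1/L2 = -/DH/- → run D
t=41: L0/L1/L2 = -/DH/- → run D
t=42: L0/L1/L2 = -/H/- → run H
t=43: L0/L1/L2 = -/H/- → run H
t=44: L0/L1/L2 = -/H/- → run H
t=45: (idle)
t=46: (idle)
t=47: (idle)
t=48: (idle)
t=49: (idle)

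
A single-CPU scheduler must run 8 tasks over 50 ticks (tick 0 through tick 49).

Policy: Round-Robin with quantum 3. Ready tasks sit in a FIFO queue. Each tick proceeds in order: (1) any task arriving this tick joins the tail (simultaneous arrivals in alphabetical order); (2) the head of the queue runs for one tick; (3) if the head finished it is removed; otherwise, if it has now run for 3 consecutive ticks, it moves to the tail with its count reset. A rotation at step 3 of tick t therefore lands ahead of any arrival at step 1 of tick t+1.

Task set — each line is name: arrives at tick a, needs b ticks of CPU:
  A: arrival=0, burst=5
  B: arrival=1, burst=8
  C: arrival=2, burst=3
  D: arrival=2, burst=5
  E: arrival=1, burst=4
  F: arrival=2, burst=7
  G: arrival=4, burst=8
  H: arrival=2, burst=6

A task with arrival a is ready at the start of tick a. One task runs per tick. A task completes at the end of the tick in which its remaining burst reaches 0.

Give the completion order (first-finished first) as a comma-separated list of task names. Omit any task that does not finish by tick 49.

t=0: queue=[A] q_used=0 → run A
t=1: queue=[A,B,E] q_used=1 → run A
t=2: queue=[A,B,E,C,D,F,H] q_used=2 → run A
t=3: queue=[B,E,C,D,F,H,A] q_used=0 → run B
t=4: queue=[B,E,C,D,F,H,A,G] q_used=1 → run B
t=5: queue=[B,E,C,D,F,H,A,G] q_used=2 → run B
t=6: queue=[E,C,D,F,H,A,G,B] q_used=0 → run E
t=7: queue=[E,C,D,F,H,A,G,B] q_used=1 → run E
t=8: queue=[E,C,D,F,H,A,G,B] q_used=2 → run E
t=9: queue=[C,D,F,H,A,G,B,E] q_used=0 → run C
t=10: queue=[C,D,F,H,A,G,B,E] q_used=1 → run C
t=11: queue=[C,D,F,H,A,G,B,E] q_used=2 → run C
t=12: queue=[D,F,H,A,G,B,E] q_used=0 → run D
t=13: queue=[D,F,H,A,G,B,E] q_used=1 → run D
t=14: queue=[D,F,H,A,G,B,E] q_used=2 → run D
t=15: queue=[F,H,A,G,B,E,D] q_used=0 → run F
t=16: queue=[F,H,A,G,B,E,D] q_used=1 → run F
t=17: queue=[F,H,A,G,B,E,D] q_used=2 → run F
t=18: queue=[H,A,G,B,E,D,F] q_used=0 → run H
t=19: queue=[H,A,G,B,E,D,F] q_used=1 → run H
t=20: queue=[H,A,G,B,E,D,F] q_used=2 → run H
t=21: queue=[A,G,B,E,D,F,H] q_used=0 → run A
t=22: queue=[A,G,B,E,D,F,H] q_used=1 → run A
t=23: queue=[G,B,E,D,F,H] q_used=0 → run G
t=24: queue=[G,B,E,D,F,H] q_used=1 → run G
t=25: queue=[G,B,E,D,F,H] q_used=2 → run G
t=26: queue=[B,E,D,F,H,G] q_used=0 → run B
t=27: queue=[B,E,D,F,H,G] q_used=1 → run B
t=28: queue=[B,E,D,F,H,G] q_used=2 → run B
t=29: queue=[E,D,F,H,G,B] q_used=0 → run E
t=30: queue=[D,F,H,G,B] q_used=0 → run D
t=31: queue=[D,F,H,G,B] q_used=1 → run D
t=32: queue=[F,H,G,B] q_used=0 → run F
t=33: queue=[F,H,G,B] q_used=1 → run F
t=34: queue=[F,H,G,B] q_used=2 → run F
t=35: queue=[H,G,B,F] q_used=0 → run H
t=36: queue=[H,G,B,F] q_used=1 → run H
t=37: queue=[H,G,B,F] q_used=2 → run H
t=38: queue=[G,B,F] q_used=0 → run G
t=39: queue=[G,B,F] q_used=1 → run G
t=40: queue=[G,B,F] q_used=2 → run G
t=41: queue=[B,F,G] q_used=0 → run B
t=42: queue=[B,F,G] q_used=1 → run B
t=43: queue=[F,G] q_used=0 → run F
t=44: queue=[G] q_used=0 → run G
t=45: queue=[G] q_used=1 → run G
t=46: (idle)
t=47: (idle)
t=48: (idle)
t=49: (idle)

completion order = C, A, E, D, H, B, F, G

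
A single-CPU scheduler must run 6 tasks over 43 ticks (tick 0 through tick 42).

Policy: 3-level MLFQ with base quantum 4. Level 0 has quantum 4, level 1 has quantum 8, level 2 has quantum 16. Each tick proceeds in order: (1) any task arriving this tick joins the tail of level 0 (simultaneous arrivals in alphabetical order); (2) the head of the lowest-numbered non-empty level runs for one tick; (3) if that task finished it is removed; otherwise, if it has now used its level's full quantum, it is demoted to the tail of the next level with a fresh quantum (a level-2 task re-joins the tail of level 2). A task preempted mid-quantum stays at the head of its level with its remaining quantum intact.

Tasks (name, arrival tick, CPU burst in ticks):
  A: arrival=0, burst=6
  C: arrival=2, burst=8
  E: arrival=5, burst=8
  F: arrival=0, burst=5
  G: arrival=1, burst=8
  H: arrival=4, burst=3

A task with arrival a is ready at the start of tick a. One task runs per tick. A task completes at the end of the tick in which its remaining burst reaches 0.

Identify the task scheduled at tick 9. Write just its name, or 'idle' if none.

running at tick 9 = G

t=0: L0/L1/L2 = AF/-/- → run A
t=1: L0/L1/L2 = AFG/-/- → run A
t=2: L0/L1/L2 = AFGC/-/- → run A
t=3: L0/L1/L2 = AFGC/-/- → run A
t=4: L0/L1/L2 = FGCH/A/- → run F
t=5: L0/L1/L2 = FGCHE/A/- → run F
t=6: L0/L1/L2 = FGCHE/A/- → run F
t=7: L0/L1/L2 = FGCHE/A/- → run F
t=8: L0/L1/L2 = GCHE/AF/- → run G
t=9: L0/L1/L2 = GCHE/AF/- → run G
t=10: L0/L1/L2 = GCHE/AF/- → run G
t=11: L0/L1/L2 = GCHE/AF/- → run G
t=12: L0/L1/L2 = CHE/AFG/- → run C
t=13: L0/L1/L2 = CHE/AFG/- → run C
t=14: L0/L1/L2 = CHE/AFG/- → run C
t=15: L0/L1/L2 = CHE/AFG/- → run C
t=16: L0/L1/L2 = HE/AFGC/- → run H
t=17: L0/L1/L2 = HE/AFGC/- → run H
t=18: L0/L1/L2 = HE/AFGC/- → run H
t=19: L0/L1/L2 = E/AFGC/- → run E
t=20: L0/L1/L2 = E/AFGC/- → run E
t=21: L0/L1/L2 = E/AFGC/- → run E
t=22: L0/L1/L2 = E/AFGC/- → run E
t=23: L0/L1/L2 = -/AFGCE/- → run A
t=24: L0/L1/L2 = -/AFGCE/- → run A
t=25: L0/L1/L2 = -/FGCE/- → run F
t=26: L0/L1/L2 = -/GCE/- → run G
t=27: L0/L1/L2 = -/GCE/- → run G
t=28: L0/L1/L2 = -/GCE/- → run G
t=29: L0/L1/L2 = -/GCE/- → run G
t=30: L0/L1/L2 = -/CE/- → run C
t=31: L0/L1/L2 = -/CE/- → run C
t=32: L0/L1/L2 = -/CE/- → run C
t=33: L0/L1/L2 = -/CE/- → run C
t=34: L0/L1/L2 = -/E/- → run E
t=35: L0/L1/L2 = -/E/- → run E
t=36: L0/L1/L2 = -/E/- → run E
t=37: L0/L1/L2 = -/E/- → run E
t=38: (idle)
t=39: (idle)
t=40: (idle)
t=41: (idle)
t=42: (idle)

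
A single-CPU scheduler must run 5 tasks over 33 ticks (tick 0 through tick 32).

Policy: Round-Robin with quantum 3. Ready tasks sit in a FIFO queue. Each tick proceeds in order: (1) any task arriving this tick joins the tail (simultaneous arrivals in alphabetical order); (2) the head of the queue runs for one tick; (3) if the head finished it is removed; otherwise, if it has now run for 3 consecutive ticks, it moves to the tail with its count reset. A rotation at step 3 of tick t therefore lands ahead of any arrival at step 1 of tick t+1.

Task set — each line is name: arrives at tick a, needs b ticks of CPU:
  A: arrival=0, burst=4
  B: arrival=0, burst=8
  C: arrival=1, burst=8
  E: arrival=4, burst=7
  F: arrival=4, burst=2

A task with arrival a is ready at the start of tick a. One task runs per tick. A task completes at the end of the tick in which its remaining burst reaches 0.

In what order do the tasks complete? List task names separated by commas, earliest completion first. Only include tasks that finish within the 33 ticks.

completion order = A, F, B, C, E

t=0: queue=[A,B] q_used=0 → run A
t=1: queue=[A,B,C] q_used=1 → run A
t=2: queue=[A,B,C] q_used=2 → run A
t=3: queue=[B,C,A] q_used=0 → run B
t=4: queue=[B,C,A,E,F] q_used=1 → run B
t=5: queue=[B,C,A,E,F] q_used=2 → run B
t=6: queue=[C,A,E,F,B] q_used=0 → run C
t=7: queue=[C,A,E,F,B] q_used=1 → run C
t=8: queue=[C,A,E,F,B] q_used=2 → run C
t=9: queue=[A,E,F,B,C] q_used=0 → run A
t=10: queue=[E,F,B,C] q_used=0 → run E
t=11: queue=[E,F,B,C] q_used=1 → run E
t=12: queue=[E,F,B,C] q_used=2 → run E
t=13: queue=[F,B,C,E] q_used=0 → run F
t=14: queue=[F,B,C,E] q_used=1 → run F
t=15: queue=[B,C,E] q_used=0 → run B
t=16: queue=[B,C,E] q_used=1 → run B
t=17: queue=[B,C,E] q_used=2 → run B
t=18: queue=[C,E,B] q_used=0 → run C
t=19: queue=[C,E,B] q_used=1 → run C
t=20: queue=[C,E,B] q_used=2 → run C
t=21: queue=[E,B,C] q_used=0 → run E
t=22: queue=[E,B,C] q_used=1 → run E
t=23: queue=[E,B,C] q_used=2 → run E
t=24: queue=[B,C,E] q_used=0 → run B
t=25: queue=[B,C,E] q_used=1 → run B
t=26: queue=[C,E] q_used=0 → run C
t=27: queue=[C,E] q_used=1 → run C
t=28: queue=[E] q_used=0 → run E
t=29: (idle)
t=30: (idle)
t=31: (idle)
t=32: (idle)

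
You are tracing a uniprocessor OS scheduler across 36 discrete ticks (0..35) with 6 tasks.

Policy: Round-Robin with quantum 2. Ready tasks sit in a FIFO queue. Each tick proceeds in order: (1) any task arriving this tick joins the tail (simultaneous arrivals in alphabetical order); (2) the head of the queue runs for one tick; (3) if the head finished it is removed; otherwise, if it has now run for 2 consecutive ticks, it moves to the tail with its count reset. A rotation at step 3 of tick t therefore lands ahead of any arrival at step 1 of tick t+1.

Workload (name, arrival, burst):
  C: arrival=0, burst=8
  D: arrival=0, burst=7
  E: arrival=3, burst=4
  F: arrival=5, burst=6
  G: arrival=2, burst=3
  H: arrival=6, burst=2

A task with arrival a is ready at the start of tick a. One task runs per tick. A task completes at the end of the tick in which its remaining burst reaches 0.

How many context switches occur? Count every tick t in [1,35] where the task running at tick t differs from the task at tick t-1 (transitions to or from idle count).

context switches = 16

t=0: queue=[C,D] q_used=0 → run C
t=1: queue=[C,D] q_used=1 → run C
t=2: queue=[D,C,G] q_used=0 → run D
t=3: queue=[D,C,G,E] q_used=1 → run D
t=4: queue=[C,G,E,D] q_used=0 → run C
t=5: queue=[C,G,E,D,F] q_used=1 → run C
t=6: queue=[G,E,D,F,C,H] q_used=0 → run G
t=7: queue=[G,E,D,F,C,H] q_used=1 → run G
t=8: queue=[E,D,F,C,H,G] q_used=0 → run E
t=9: queue=[E,D,F,C,H,G] q_used=1 → run E
t=10: queue=[D,F,C,H,G,E] q_used=0 → run D
t=11: queue=[D,F,C,H,G,E] q_used=1 → run D
t=12: queue=[F,C,H,G,E,D] q_used=0 → run F
t=13: queue=[F,C,H,G,E,D] q_used=1 → run F
t=14: queue=[C,H,G,E,D,F] q_used=0 → run C
t=15: queue=[C,H,G,E,D,F] q_used=1 → run C
t=16: queue=[H,G,E,D,F,C] q_used=0 → run H
t=17: queue=[H,G,E,D,F,C] q_used=1 → run H
t=18: queue=[G,E,D,F,C] q_used=0 → run G
t=19: queue=[E,D,F,C] q_used=0 → run E
t=20: queue=[E,D,F,C] q_used=1 → run E
t=21: queue=[D,F,C] q_used=0 → run D
t=22: queue=[D,F,C] q_used=1 → run D
t=23: queue=[F,C,D] q_used=0 → run F
t=24: queue=[F,C,D] q_used=1 → run F
t=25: queue=[C,D,F] q_used=0 → run C
t=26: queue=[C,D,F] q_used=1 → run C
t=27: queue=[D,F] q_used=0 → run D
t=28: queue=[F] q_used=0 → run F
t=29: queue=[F] q_used=1 → run F
t=30: (idle)
t=31: (idle)
t=32: (idle)
t=33: (idle)
t=34: (idle)
t=35: (idle)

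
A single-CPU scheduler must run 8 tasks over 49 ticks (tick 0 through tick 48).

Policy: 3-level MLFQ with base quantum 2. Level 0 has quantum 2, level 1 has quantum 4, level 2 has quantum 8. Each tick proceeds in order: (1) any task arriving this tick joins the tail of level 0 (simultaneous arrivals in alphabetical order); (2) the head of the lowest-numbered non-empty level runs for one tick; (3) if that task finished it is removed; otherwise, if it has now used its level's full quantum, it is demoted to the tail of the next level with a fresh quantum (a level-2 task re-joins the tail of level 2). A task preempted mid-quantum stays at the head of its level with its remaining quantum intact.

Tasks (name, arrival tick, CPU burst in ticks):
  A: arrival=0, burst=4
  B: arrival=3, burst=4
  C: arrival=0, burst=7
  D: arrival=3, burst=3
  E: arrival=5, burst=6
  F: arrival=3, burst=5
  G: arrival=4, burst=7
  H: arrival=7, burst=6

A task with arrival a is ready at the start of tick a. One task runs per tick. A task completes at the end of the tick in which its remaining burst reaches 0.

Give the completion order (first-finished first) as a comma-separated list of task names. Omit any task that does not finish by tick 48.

t=0: L0/L1/L2 = AC/-/- → run A
t=1: L0/L1/L2 = AC/-/- → run A
t=2: L0/L1/L2 = C/A/- → run C
t=3: L0/L1/L2 = CBDF/A/- → run C
t=4: L0/L1/L2 = BDFG/AC/- → run B
t=5: L0/L1/L2 = BDFGE/AC/- → run B
t=6: L0/L1/L2 = DFGE/ACB/- → run D
t=7: L0/L1/L2 = DFGEH/ACB/- → run D
t=8: L0/L1/L2 = FGEH/ACBD/- → run F
t=9: L0/L1/L2 = FGEH/ACBD/- → run F
t=10: L0/L1/L2 = GEH/ACBDF/- → run G
t=11: L0/L1/L2 = GEH/ACBDF/- → run G
t=12: L0/L1/L2 = EH/ACBDFG/- → run E
t=13: L0/L1/L2 = EH/ACBDFG/- → run E
t=14: L0/L1/L2 = H/ACBDFGE/- → run H
t=15: L0/L1/L2 = H/ACBDFGE/- → run H
t=16: L0/L1/L2 = -/ACBDFGEH/- → run A
t=17: L0/L1/L2 = -/ACBDFGEH/- → run A
t=18: L0/L1/L2 = -/CBDFGEH/- → run C
t=19: L0/L1/L2 = -/CBDFGEH/- → run C
t=20: L0/L1/L2 = -/CBDFGEH/- → run C
t=21: L0/L1/L2 = -/CBDFGEH/- → run C
t=22: L0/L1/L2 = -/BDFGEH/C → run B
t=23: L0/L1/L2 = -/BDFGEH/C → run B
t=24: L0/L1/L2 = -/DFGEH/C → run D
t=25: L0/L1/L2 = -/FGEH/C → run F
t=26: L0/L1/L2 = -/FGEH/C → run F
t=27: L0/L1/L2 = -/FGEH/C → run F
t=28: L0/L1/L2 = -/GEH/C → run G
t=29: L0/L1/L2 = -/GEH/C → run G
t=30: L0/L1/L2 = -/GEH/C → run G
t=31: L0/L1/L2 = -/GEH/C → run G
t=32: L0/L1/L2 = -/EH/CG → run E
t=33: L0/L1/L2 = -/EH/CG → run E
t=34: L0/L1/L2 = -/EH/CG → run E
t=35: L0/L1/L2 = -/EH/CG → run E
t=36: L0/L1/L2 = -/H/CG → run H
t=37: L0/L1/L2 = -/H/CG → run H
t=38: L0/L1/L2 = -/H/CG → run H
t=39: L0/L1/L2 = -/H/CG → run H
t=40: L0/L1/L2 = -/-/CG → run C
t=41: L0/L1/L2 = -/-/G → run G
t=42: (idle)
t=43: (idle)
t=44: (idle)
t=45: (idle)
t=46: (idle)
t=47: (idle)
t=48: (idle)

completion order = A, B, D, F, E, H, C, G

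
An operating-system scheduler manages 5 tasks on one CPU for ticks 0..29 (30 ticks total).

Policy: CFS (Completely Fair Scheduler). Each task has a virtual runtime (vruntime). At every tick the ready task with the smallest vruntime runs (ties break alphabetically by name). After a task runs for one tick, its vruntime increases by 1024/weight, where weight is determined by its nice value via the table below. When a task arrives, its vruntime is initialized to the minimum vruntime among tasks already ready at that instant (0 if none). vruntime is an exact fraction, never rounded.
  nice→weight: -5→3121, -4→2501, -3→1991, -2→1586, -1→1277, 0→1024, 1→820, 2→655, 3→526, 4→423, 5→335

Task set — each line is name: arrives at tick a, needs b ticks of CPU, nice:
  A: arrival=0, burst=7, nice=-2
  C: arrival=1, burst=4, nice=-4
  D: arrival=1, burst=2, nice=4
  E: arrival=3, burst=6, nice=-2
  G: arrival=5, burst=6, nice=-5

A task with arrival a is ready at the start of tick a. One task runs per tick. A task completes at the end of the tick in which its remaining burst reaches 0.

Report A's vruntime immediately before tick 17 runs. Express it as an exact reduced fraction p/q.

vruntime(A, start of tick 17) = 2048/793

t=0: vr[A=0] → run A
t=1: vr[A=512/793 C=512/793 D=512/793] → run A
t=2: vr[A=1024/793 C=512/793 D=512/793] → run C
t=3: vr[A=1024/793 C=34304/32513 D=512/793 E=512/793] → run D
t=4: vr[A=1024/793 C=34304/32513 D=1028608/335439 E=512/793] → run E
t=5: vr[A=1024/793 C=34304/32513 D=1028608/335439 E=1024/793 G=34304/32513] → run C
t=6: vr[A=1024/793 C=47616/32513 D=1028608/335439 E=1024/793 G=34304/32513] → run G
t=7: vr[A=1024/793 C=47616/32513 D=1028608/335439 E=1024/793 G=140356096/101473073] → run A
t=8: vr[A=1536/793 C=47616/32513 D=1028608/335439 E=1024/793 G=140356096/101473073] → run E
t=9: vr[A=1536/793 C=47616/32513 D=1028608/335439 E=1536/793 G=140356096/101473073] → run G
t=10: vr[A=1536/793 C=47616/32513 D=1028608/335439 E=1536/793 G=173649408/101473073] → run C
t=11: vr[A=1536/793 C=60928/32513 D=1028608/335439 E=1536/793 G=173649408/101473073] → run G
t=12: vr[A=1536/793 C=60928/32513 D=1028608/335439 E=1536/793 G=206942720/101473073] → run C
t=13: vr[A=1536/793 D=1028608/335439 E=1536/793 G=206942720/101473073] → run A
t=14: vr[A=2048/793 D=1028608/335439 E=1536/793 G=206942720/101473073] → run E
t=15: vr[A=2048/793 D=1028608/335439 E=2048/793 G=206942720/101473073] → run G
t=16: vr[A=2048/793 D=1028608/335439 E=2048/793 G=240236032/101473073] → run G
t=17: vr[A=2048/793 D=1028608/335439 E=2048/793 G=273529344/101473073] → run A
t=18: vr[A=2560/793 D=1028608/335439 E=2048/793 G=273529344/101473073] → run E
t=19: vr[A=2560/793 D=1028608/335439 E=2560/793 G=273529344/101473073] → run G
t=20: vr[A=2560/793 D=1028608/335439 E=2560/793] → run D
t=21: vr[A=2560/793 E=2560/793] → run A
t=22: vr[A=3072/793 E=2560/793] → run E
t=23: vr[A=3072/793 E=3072/793] → run A
t=24: vr[E=3072/793] → run E
t=25: (idle)
t=26: (idle)
t=27: (idle)
t=28: (idle)
t=29: (idle)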